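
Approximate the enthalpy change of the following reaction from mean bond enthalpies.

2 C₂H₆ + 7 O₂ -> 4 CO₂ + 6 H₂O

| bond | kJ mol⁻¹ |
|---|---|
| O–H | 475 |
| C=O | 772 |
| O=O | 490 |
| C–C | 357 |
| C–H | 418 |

Bonds broken (reactants):
  C–C: 2 × 357 = 714
  C–H: 12 × 418 = 5016
  O=O: 7 × 490 = 3430
  Σ(broken) = 9160 kJ
Bonds formed (products):
  C=O: 8 × 772 = 6176
  O–H: 12 × 475 = 5700
  Σ(formed) = 11876 kJ
ΔH = Σ(broken) − Σ(formed) = 9160 − 11876 = −2716 kJ

ΔH ≈ −2716 kJ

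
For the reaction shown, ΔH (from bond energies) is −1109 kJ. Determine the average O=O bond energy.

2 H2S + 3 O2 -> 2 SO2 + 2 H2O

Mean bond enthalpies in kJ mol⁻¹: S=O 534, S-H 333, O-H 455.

D(O=O) ≈ 505 kJ/mol

Let D be the O=O bond energy.
Σ(broken) = 3×D + 4×333 = 1332 + 3D
Σ(formed) = 4×455 + 4×534 = 3956
ΔH = Σ(broken) − Σ(formed) = (1332 + 3D) − (3956) = −2624 + 3D
Setting this equal to −1109 kJ gives 3D = 1515, so D = 505 kJ/mol.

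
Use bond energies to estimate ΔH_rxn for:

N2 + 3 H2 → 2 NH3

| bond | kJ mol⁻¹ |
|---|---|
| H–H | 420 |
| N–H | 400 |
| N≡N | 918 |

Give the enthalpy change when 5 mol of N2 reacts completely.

ΔH = −1110 kJ

Bonds broken (reactants):
  H–H: 3 × 420 = 1260
  N≡N: 1 × 918 = 918
  Σ(broken) = 2178 kJ
Bonds formed (products):
  N–H: 6 × 400 = 2400
  Σ(formed) = 2400 kJ
ΔH = Σ(broken) − Σ(formed) = 2178 − 2400 = −222 kJ
For 5× the reaction as written: 5 × (−222) = −1110 kJ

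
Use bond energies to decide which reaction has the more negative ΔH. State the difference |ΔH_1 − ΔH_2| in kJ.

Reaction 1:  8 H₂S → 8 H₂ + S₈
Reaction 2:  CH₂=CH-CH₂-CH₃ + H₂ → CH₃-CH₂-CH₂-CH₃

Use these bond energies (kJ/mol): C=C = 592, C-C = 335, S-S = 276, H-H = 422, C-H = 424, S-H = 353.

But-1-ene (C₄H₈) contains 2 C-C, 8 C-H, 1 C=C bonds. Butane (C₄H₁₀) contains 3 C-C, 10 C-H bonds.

Reaction 2, by 233 kJ

Reaction 1:
  Bonds broken (reactants):
    S-H: 16 × 353 = 5648
    Σ(broken) = 5648 kJ
  Bonds formed (products):
    H-H: 8 × 422 = 3376
    S-S: 8 × 276 = 2208
    Σ(formed) = 5584 kJ
  ΔH_1 = 5648 − 5584 = +64 kJ
Reaction 2:
  Bonds broken (reactants):
    C-C: 2 × 335 = 670
    C-H: 8 × 424 = 3392
    C=C: 1 × 592 = 592
    H-H: 1 × 422 = 422
    Σ(broken) = 5076 kJ
  Bonds formed (products):
    C-C: 3 × 335 = 1005
    C-H: 10 × 424 = 4240
    Σ(formed) = 5245 kJ
  ΔH_2 = 5076 − 5245 = −169 kJ
ΔH_1 − ΔH_2 = +233 kJ, so reaction 2 has the more negative ΔH; |ΔH_1 − ΔH_2| = 233 kJ.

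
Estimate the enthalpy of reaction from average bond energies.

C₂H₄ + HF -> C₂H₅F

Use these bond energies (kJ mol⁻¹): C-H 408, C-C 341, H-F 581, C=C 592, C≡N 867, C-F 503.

Bonds broken (reactants):
  C-H: 4 × 408 = 1632
  C=C: 1 × 592 = 592
  H-F: 1 × 581 = 581
  Σ(broken) = 2805 kJ
Bonds formed (products):
  C-C: 1 × 341 = 341
  C-F: 1 × 503 = 503
  C-H: 5 × 408 = 2040
  Σ(formed) = 2884 kJ
ΔH = Σ(broken) − Σ(formed) = 2805 − 2884 = −79 kJ

ΔH ≈ −79 kJ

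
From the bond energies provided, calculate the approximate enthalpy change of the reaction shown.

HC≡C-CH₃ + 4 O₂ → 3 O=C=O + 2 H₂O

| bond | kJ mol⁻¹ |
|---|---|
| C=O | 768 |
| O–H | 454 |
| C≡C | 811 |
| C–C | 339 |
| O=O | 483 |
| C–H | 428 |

ΔH ≈ −1630 kJ

Bonds broken (reactants):
  C≡C: 1 × 811 = 811
  C–C: 1 × 339 = 339
  C–H: 4 × 428 = 1712
  O=O: 4 × 483 = 1932
  Σ(broken) = 4794 kJ
Bonds formed (products):
  C=O: 6 × 768 = 4608
  O–H: 4 × 454 = 1816
  Σ(formed) = 6424 kJ
ΔH = Σ(broken) − Σ(formed) = 4794 − 6424 = −1630 kJ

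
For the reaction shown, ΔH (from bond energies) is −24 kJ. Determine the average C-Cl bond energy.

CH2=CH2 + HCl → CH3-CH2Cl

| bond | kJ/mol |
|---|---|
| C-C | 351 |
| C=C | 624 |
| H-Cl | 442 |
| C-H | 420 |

Let D be the C-Cl bond energy.
Σ(broken) = 4×420 + 1×624 + 1×442 = 2746
Σ(formed) = 1×351 + 1×D + 5×420 = 2451 + D
ΔH = Σ(broken) − Σ(formed) = (2746) − (2451 + D) = +295 − D
Setting this equal to −24 kJ gives D = 319 kJ/mol.

D(C-Cl) ≈ 319 kJ/mol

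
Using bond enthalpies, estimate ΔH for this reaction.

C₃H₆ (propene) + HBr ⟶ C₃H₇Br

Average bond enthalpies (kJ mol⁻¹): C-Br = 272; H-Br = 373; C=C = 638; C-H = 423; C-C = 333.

ΔH ≈ −17 kJ

Bonds broken (reactants):
  C-C: 1 × 333 = 333
  C-H: 6 × 423 = 2538
  C=C: 1 × 638 = 638
  H-Br: 1 × 373 = 373
  Σ(broken) = 3882 kJ
Bonds formed (products):
  C-Br: 1 × 272 = 272
  C-C: 2 × 333 = 666
  C-H: 7 × 423 = 2961
  Σ(formed) = 3899 kJ
ΔH = Σ(broken) − Σ(formed) = 3882 − 3899 = −17 kJ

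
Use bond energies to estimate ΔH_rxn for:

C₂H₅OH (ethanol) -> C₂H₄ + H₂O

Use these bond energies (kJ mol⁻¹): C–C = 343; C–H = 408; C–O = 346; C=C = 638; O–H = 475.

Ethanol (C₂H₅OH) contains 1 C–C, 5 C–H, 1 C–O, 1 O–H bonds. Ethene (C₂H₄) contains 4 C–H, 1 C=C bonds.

Bonds broken (reactants):
  C–C: 1 × 343 = 343
  C–H: 5 × 408 = 2040
  C–O: 1 × 346 = 346
  O–H: 1 × 475 = 475
  Σ(broken) = 3204 kJ
Bonds formed (products):
  C–H: 4 × 408 = 1632
  C=C: 1 × 638 = 638
  O–H: 2 × 475 = 950
  Σ(formed) = 3220 kJ
ΔH = Σ(broken) − Σ(formed) = 3204 − 3220 = −16 kJ

ΔH ≈ −16 kJ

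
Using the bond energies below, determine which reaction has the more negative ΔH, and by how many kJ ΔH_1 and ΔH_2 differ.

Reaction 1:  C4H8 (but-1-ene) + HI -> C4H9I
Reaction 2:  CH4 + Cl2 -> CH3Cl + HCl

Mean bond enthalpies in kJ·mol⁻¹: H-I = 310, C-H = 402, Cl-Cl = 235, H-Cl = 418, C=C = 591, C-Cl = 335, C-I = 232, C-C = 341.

Reaction 2, by 42 kJ

Reaction 1:
  Bonds broken (reactants):
    C-C: 2 × 341 = 682
    C-H: 8 × 402 = 3216
    C=C: 1 × 591 = 591
    H-I: 1 × 310 = 310
    Σ(broken) = 4799 kJ
  Bonds formed (products):
    C-C: 3 × 341 = 1023
    C-H: 9 × 402 = 3618
    C-I: 1 × 232 = 232
    Σ(formed) = 4873 kJ
  ΔH_1 = 4799 − 4873 = −74 kJ
Reaction 2:
  Bonds broken (reactants):
    C-H: 4 × 402 = 1608
    Cl-Cl: 1 × 235 = 235
    Σ(broken) = 1843 kJ
  Bonds formed (products):
    C-Cl: 1 × 335 = 335
    C-H: 3 × 402 = 1206
    H-Cl: 1 × 418 = 418
    Σ(formed) = 1959 kJ
  ΔH_2 = 1843 − 1959 = −116 kJ
ΔH_1 − ΔH_2 = +42 kJ, so reaction 2 has the more negative ΔH; |ΔH_1 − ΔH_2| = 42 kJ.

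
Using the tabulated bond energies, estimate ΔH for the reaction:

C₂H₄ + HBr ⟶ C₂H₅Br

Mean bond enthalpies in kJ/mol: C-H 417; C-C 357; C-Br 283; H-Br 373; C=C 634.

Bonds broken (reactants):
  C-H: 4 × 417 = 1668
  C=C: 1 × 634 = 634
  H-Br: 1 × 373 = 373
  Σ(broken) = 2675 kJ
Bonds formed (products):
  C-Br: 1 × 283 = 283
  C-C: 1 × 357 = 357
  C-H: 5 × 417 = 2085
  Σ(formed) = 2725 kJ
ΔH = Σ(broken) − Σ(formed) = 2675 − 2725 = −50 kJ

ΔH ≈ −50 kJ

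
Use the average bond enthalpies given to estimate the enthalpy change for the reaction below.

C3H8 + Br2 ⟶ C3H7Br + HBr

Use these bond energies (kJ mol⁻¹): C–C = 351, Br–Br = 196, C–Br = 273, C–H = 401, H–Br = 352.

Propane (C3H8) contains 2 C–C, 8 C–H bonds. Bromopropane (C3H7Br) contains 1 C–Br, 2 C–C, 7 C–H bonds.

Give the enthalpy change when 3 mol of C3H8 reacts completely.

Bonds broken (reactants):
  Br–Br: 1 × 196 = 196
  C–C: 2 × 351 = 702
  C–H: 8 × 401 = 3208
  Σ(broken) = 4106 kJ
Bonds formed (products):
  C–Br: 1 × 273 = 273
  C–C: 2 × 351 = 702
  C–H: 7 × 401 = 2807
  H–Br: 1 × 352 = 352
  Σ(formed) = 4134 kJ
ΔH = Σ(broken) − Σ(formed) = 4106 − 4134 = −28 kJ
For 3× the reaction as written: 3 × (−28) = −84 kJ

ΔH = −84 kJ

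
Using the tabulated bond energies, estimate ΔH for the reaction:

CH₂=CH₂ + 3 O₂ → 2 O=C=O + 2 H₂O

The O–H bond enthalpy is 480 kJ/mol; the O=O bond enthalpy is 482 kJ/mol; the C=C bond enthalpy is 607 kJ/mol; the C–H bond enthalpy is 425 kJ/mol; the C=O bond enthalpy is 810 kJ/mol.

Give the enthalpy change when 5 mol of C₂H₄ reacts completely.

Bonds broken (reactants):
  C–H: 4 × 425 = 1700
  C=C: 1 × 607 = 607
  O=O: 3 × 482 = 1446
  Σ(broken) = 3753 kJ
Bonds formed (products):
  C=O: 4 × 810 = 3240
  O–H: 4 × 480 = 1920
  Σ(formed) = 5160 kJ
ΔH = Σ(broken) − Σ(formed) = 3753 − 5160 = −1407 kJ
For 5× the reaction as written: 5 × (−1407) = −7035 kJ

ΔH = −7035 kJ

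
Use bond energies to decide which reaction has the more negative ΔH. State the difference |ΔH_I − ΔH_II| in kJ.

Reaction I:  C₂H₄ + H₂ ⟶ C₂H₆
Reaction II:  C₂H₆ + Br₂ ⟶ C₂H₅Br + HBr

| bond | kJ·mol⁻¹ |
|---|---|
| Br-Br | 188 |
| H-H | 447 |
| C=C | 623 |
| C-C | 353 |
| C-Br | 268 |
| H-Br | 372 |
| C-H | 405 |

Reaction I:
  Bonds broken (reactants):
    C-H: 4 × 405 = 1620
    C=C: 1 × 623 = 623
    H-H: 1 × 447 = 447
    Σ(broken) = 2690 kJ
  Bonds formed (products):
    C-C: 1 × 353 = 353
    C-H: 6 × 405 = 2430
    Σ(formed) = 2783 kJ
  ΔH_I = 2690 − 2783 = −93 kJ
Reaction II:
  Bonds broken (reactants):
    Br-Br: 1 × 188 = 188
    C-C: 1 × 353 = 353
    C-H: 6 × 405 = 2430
    Σ(broken) = 2971 kJ
  Bonds formed (products):
    C-Br: 1 × 268 = 268
    C-C: 1 × 353 = 353
    C-H: 5 × 405 = 2025
    H-Br: 1 × 372 = 372
    Σ(formed) = 3018 kJ
  ΔH_II = 2971 − 3018 = −47 kJ
ΔH_I − ΔH_II = −46 kJ, so reaction I has the more negative ΔH; |ΔH_I − ΔH_II| = 46 kJ.

Reaction I, by 46 kJ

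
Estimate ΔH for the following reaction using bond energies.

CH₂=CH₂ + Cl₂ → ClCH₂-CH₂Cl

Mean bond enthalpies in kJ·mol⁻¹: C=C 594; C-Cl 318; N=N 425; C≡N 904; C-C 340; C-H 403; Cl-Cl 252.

Bonds broken (reactants):
  C-H: 4 × 403 = 1612
  C=C: 1 × 594 = 594
  Cl-Cl: 1 × 252 = 252
  Σ(broken) = 2458 kJ
Bonds formed (products):
  C-C: 1 × 340 = 340
  C-Cl: 2 × 318 = 636
  C-H: 4 × 403 = 1612
  Σ(formed) = 2588 kJ
ΔH = Σ(broken) − Σ(formed) = 2458 − 2588 = −130 kJ

ΔH ≈ −130 kJ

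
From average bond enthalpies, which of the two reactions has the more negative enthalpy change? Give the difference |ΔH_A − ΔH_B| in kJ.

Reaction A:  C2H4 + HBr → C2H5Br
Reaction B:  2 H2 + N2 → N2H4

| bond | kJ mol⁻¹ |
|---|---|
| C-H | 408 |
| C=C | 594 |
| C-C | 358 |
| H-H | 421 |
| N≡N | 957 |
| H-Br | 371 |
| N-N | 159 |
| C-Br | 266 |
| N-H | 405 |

Reaction A:
  Bonds broken (reactants):
    C-H: 4 × 408 = 1632
    C=C: 1 × 594 = 594
    H-Br: 1 × 371 = 371
    Σ(broken) = 2597 kJ
  Bonds formed (products):
    C-Br: 1 × 266 = 266
    C-C: 1 × 358 = 358
    C-H: 5 × 408 = 2040
    Σ(formed) = 2664 kJ
  ΔH_A = 2597 − 2664 = −67 kJ
Reaction B:
  Bonds broken (reactants):
    H-H: 2 × 421 = 842
    N≡N: 1 × 957 = 957
    Σ(broken) = 1799 kJ
  Bonds formed (products):
    N-H: 4 × 405 = 1620
    N-N: 1 × 159 = 159
    Σ(formed) = 1779 kJ
  ΔH_B = 1799 − 1779 = +20 kJ
ΔH_A − ΔH_B = −87 kJ, so reaction A has the more negative ΔH; |ΔH_A − ΔH_B| = 87 kJ.

Reaction A, by 87 kJ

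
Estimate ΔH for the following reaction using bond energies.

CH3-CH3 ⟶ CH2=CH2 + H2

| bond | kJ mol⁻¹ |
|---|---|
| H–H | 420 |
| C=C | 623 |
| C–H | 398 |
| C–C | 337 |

ΔH ≈ +90 kJ

Bonds broken (reactants):
  C–C: 1 × 337 = 337
  C–H: 6 × 398 = 2388
  Σ(broken) = 2725 kJ
Bonds formed (products):
  C–H: 4 × 398 = 1592
  C=C: 1 × 623 = 623
  H–H: 1 × 420 = 420
  Σ(formed) = 2635 kJ
ΔH = Σ(broken) − Σ(formed) = 2725 − 2635 = +90 kJ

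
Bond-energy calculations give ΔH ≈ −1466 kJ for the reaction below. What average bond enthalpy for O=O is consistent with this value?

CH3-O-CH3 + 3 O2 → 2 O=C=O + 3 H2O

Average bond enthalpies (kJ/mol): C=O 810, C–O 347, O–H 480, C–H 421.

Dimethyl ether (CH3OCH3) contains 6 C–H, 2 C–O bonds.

D(O=O) ≈ 478 kJ/mol

Let D be the O=O bond energy.
Σ(broken) = 6×421 + 2×347 + 3×D = 3220 + 3D
Σ(formed) = 4×810 + 6×480 = 6120
ΔH = Σ(broken) − Σ(formed) = (3220 + 3D) − (6120) = −2900 + 3D
Setting this equal to −1466 kJ gives 3D = 1434, so D = 478 kJ/mol.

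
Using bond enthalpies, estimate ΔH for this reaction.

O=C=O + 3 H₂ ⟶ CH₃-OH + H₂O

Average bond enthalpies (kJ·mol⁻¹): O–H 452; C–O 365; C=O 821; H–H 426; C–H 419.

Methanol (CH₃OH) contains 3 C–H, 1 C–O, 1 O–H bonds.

Bonds broken (reactants):
  C=O: 2 × 821 = 1642
  H–H: 3 × 426 = 1278
  Σ(broken) = 2920 kJ
Bonds formed (products):
  C–H: 3 × 419 = 1257
  C–O: 1 × 365 = 365
  O–H: 3 × 452 = 1356
  Σ(formed) = 2978 kJ
ΔH = Σ(broken) − Σ(formed) = 2920 − 2978 = −58 kJ

ΔH ≈ −58 kJ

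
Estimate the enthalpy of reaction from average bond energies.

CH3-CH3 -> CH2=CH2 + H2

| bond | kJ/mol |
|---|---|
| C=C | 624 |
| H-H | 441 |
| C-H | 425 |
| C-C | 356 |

Bonds broken (reactants):
  C-C: 1 × 356 = 356
  C-H: 6 × 425 = 2550
  Σ(broken) = 2906 kJ
Bonds formed (products):
  C-H: 4 × 425 = 1700
  C=C: 1 × 624 = 624
  H-H: 1 × 441 = 441
  Σ(formed) = 2765 kJ
ΔH = Σ(broken) − Σ(formed) = 2906 − 2765 = +141 kJ

ΔH ≈ +141 kJ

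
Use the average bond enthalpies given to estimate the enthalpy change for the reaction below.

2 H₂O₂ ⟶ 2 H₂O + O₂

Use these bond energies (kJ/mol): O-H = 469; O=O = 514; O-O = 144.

ΔH ≈ −226 kJ

Bonds broken (reactants):
  O-H: 4 × 469 = 1876
  O-O: 2 × 144 = 288
  Σ(broken) = 2164 kJ
Bonds formed (products):
  O-H: 4 × 469 = 1876
  O=O: 1 × 514 = 514
  Σ(formed) = 2390 kJ
ΔH = Σ(broken) − Σ(formed) = 2164 − 2390 = −226 kJ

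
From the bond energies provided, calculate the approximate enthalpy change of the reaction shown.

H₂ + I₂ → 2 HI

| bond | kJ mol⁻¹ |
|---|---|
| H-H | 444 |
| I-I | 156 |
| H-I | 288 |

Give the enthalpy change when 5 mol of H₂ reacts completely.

ΔH = +120 kJ

Bonds broken (reactants):
  H-H: 1 × 444 = 444
  I-I: 1 × 156 = 156
  Σ(broken) = 600 kJ
Bonds formed (products):
  H-I: 2 × 288 = 576
  Σ(formed) = 576 kJ
ΔH = Σ(broken) − Σ(formed) = 600 − 576 = +24 kJ
For 5× the reaction as written: 5 × (+24) = +120 kJ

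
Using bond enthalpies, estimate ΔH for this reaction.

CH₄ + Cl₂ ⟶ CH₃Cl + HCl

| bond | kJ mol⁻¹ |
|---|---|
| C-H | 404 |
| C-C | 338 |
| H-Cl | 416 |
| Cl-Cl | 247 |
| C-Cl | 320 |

ΔH ≈ −85 kJ

Bonds broken (reactants):
  C-H: 4 × 404 = 1616
  Cl-Cl: 1 × 247 = 247
  Σ(broken) = 1863 kJ
Bonds formed (products):
  C-Cl: 1 × 320 = 320
  C-H: 3 × 404 = 1212
  H-Cl: 1 × 416 = 416
  Σ(formed) = 1948 kJ
ΔH = Σ(broken) − Σ(formed) = 1863 − 1948 = −85 kJ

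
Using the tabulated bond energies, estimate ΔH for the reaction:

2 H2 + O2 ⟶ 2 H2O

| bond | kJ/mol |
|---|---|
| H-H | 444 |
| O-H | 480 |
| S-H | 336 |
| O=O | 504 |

ΔH ≈ −528 kJ

Bonds broken (reactants):
  H-H: 2 × 444 = 888
  O=O: 1 × 504 = 504
  Σ(broken) = 1392 kJ
Bonds formed (products):
  O-H: 4 × 480 = 1920
  Σ(formed) = 1920 kJ
ΔH = Σ(broken) − Σ(formed) = 1392 − 1920 = −528 kJ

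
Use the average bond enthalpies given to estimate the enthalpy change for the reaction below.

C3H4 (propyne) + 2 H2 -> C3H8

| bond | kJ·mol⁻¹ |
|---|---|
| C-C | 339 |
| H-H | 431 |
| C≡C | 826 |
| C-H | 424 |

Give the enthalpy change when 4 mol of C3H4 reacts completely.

Bonds broken (reactants):
  C≡C: 1 × 826 = 826
  C-C: 1 × 339 = 339
  C-H: 4 × 424 = 1696
  H-H: 2 × 431 = 862
  Σ(broken) = 3723 kJ
Bonds formed (products):
  C-C: 2 × 339 = 678
  C-H: 8 × 424 = 3392
  Σ(formed) = 4070 kJ
ΔH = Σ(broken) − Σ(formed) = 3723 − 4070 = −347 kJ
For 4× the reaction as written: 4 × (−347) = −1388 kJ

ΔH = −1388 kJ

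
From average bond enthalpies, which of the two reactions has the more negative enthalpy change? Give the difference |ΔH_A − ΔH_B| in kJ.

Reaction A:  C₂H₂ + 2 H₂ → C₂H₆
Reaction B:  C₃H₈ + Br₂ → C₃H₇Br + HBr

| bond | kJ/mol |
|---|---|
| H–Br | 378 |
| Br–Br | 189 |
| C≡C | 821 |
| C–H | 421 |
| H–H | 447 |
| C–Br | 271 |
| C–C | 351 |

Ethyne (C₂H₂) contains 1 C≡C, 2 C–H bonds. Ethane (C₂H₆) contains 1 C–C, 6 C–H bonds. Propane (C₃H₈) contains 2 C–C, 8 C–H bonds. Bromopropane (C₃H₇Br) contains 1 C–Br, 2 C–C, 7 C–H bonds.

Reaction A, by 281 kJ

Reaction A:
  Bonds broken (reactants):
    C≡C: 1 × 821 = 821
    C–H: 2 × 421 = 842
    H–H: 2 × 447 = 894
    Σ(broken) = 2557 kJ
  Bonds formed (products):
    C–C: 1 × 351 = 351
    C–H: 6 × 421 = 2526
    Σ(formed) = 2877 kJ
  ΔH_A = 2557 − 2877 = −320 kJ
Reaction B:
  Bonds broken (reactants):
    Br–Br: 1 × 189 = 189
    C–C: 2 × 351 = 702
    C–H: 8 × 421 = 3368
    Σ(broken) = 4259 kJ
  Bonds formed (products):
    C–Br: 1 × 271 = 271
    C–C: 2 × 351 = 702
    C–H: 7 × 421 = 2947
    H–Br: 1 × 378 = 378
    Σ(formed) = 4298 kJ
  ΔH_B = 4259 − 4298 = −39 kJ
ΔH_A − ΔH_B = −281 kJ, so reaction A has the more negative ΔH; |ΔH_A − ΔH_B| = 281 kJ.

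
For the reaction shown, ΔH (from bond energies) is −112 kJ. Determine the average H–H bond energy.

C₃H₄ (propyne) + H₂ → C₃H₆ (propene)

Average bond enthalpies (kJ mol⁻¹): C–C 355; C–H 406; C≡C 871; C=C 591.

Let D be the H–H bond energy.
Σ(broken) = 1×871 + 1×355 + 4×406 + 1×D = 2850 + D
Σ(formed) = 1×355 + 6×406 + 1×591 = 3382
ΔH = Σ(broken) − Σ(formed) = (2850 + D) − (3382) = −532 + D
Setting this equal to −112 kJ gives D = 420 kJ/mol.

D(H–H) ≈ 420 kJ/mol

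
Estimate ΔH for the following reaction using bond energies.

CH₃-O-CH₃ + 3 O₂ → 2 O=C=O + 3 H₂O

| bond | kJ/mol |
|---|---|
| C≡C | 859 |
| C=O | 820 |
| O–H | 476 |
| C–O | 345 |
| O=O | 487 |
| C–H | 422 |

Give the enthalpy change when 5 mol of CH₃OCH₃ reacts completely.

Bonds broken (reactants):
  C–H: 6 × 422 = 2532
  C–O: 2 × 345 = 690
  O=O: 3 × 487 = 1461
  Σ(broken) = 4683 kJ
Bonds formed (products):
  C=O: 4 × 820 = 3280
  O–H: 6 × 476 = 2856
  Σ(formed) = 6136 kJ
ΔH = Σ(broken) − Σ(formed) = 4683 − 6136 = −1453 kJ
For 5× the reaction as written: 5 × (−1453) = −7265 kJ

ΔH = −7265 kJ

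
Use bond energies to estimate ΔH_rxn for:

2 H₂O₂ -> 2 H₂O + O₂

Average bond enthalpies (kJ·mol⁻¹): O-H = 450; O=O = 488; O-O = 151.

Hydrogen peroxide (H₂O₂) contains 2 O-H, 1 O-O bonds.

ΔH ≈ −186 kJ

Bonds broken (reactants):
  O-H: 4 × 450 = 1800
  O-O: 2 × 151 = 302
  Σ(broken) = 2102 kJ
Bonds formed (products):
  O-H: 4 × 450 = 1800
  O=O: 1 × 488 = 488
  Σ(formed) = 2288 kJ
ΔH = Σ(broken) − Σ(formed) = 2102 − 2288 = −186 kJ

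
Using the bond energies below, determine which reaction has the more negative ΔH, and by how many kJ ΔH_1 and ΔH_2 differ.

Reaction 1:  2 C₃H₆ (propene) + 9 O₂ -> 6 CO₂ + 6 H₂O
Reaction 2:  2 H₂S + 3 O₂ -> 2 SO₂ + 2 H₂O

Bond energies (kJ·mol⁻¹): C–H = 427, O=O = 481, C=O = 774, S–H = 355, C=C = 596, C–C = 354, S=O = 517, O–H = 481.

Reaction 1:
  Bonds broken (reactants):
    C–C: 2 × 354 = 708
    C–H: 12 × 427 = 5124
    C=C: 2 × 596 = 1192
    O=O: 9 × 481 = 4329
    Σ(broken) = 11353 kJ
  Bonds formed (products):
    C=O: 12 × 774 = 9288
    O–H: 12 × 481 = 5772
    Σ(formed) = 15060 kJ
  ΔH_1 = 11353 − 15060 = −3707 kJ
Reaction 2:
  Bonds broken (reactants):
    O=O: 3 × 481 = 1443
    S–H: 4 × 355 = 1420
    Σ(broken) = 2863 kJ
  Bonds formed (products):
    O–H: 4 × 481 = 1924
    S=O: 4 × 517 = 2068
    Σ(formed) = 3992 kJ
  ΔH_2 = 2863 − 3992 = −1129 kJ
ΔH_1 − ΔH_2 = −2578 kJ, so reaction 1 has the more negative ΔH; |ΔH_1 − ΔH_2| = 2578 kJ.

Reaction 1, by 2578 kJ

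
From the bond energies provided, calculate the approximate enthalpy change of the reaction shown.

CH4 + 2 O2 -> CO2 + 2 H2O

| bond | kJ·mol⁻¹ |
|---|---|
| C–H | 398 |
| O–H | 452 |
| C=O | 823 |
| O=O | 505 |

ΔH ≈ −852 kJ

Bonds broken (reactants):
  C–H: 4 × 398 = 1592
  O=O: 2 × 505 = 1010
  Σ(broken) = 2602 kJ
Bonds formed (products):
  C=O: 2 × 823 = 1646
  O–H: 4 × 452 = 1808
  Σ(formed) = 3454 kJ
ΔH = Σ(broken) − Σ(formed) = 2602 − 3454 = −852 kJ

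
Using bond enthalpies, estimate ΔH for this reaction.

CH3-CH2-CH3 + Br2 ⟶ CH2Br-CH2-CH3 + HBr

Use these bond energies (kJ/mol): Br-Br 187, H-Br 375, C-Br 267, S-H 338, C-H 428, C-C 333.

Bonds broken (reactants):
  Br-Br: 1 × 187 = 187
  C-C: 2 × 333 = 666
  C-H: 8 × 428 = 3424
  Σ(broken) = 4277 kJ
Bonds formed (products):
  C-Br: 1 × 267 = 267
  C-C: 2 × 333 = 666
  C-H: 7 × 428 = 2996
  H-Br: 1 × 375 = 375
  Σ(formed) = 4304 kJ
ΔH = Σ(broken) − Σ(formed) = 4277 − 4304 = −27 kJ

ΔH ≈ −27 kJ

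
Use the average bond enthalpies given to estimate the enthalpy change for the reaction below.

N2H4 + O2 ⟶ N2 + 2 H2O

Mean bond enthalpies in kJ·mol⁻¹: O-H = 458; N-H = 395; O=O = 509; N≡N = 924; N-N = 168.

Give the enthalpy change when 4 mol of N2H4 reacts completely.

ΔH = −1996 kJ

Bonds broken (reactants):
  N-H: 4 × 395 = 1580
  N-N: 1 × 168 = 168
  O=O: 1 × 509 = 509
  Σ(broken) = 2257 kJ
Bonds formed (products):
  N≡N: 1 × 924 = 924
  O-H: 4 × 458 = 1832
  Σ(formed) = 2756 kJ
ΔH = Σ(broken) − Σ(formed) = 2257 − 2756 = −499 kJ
For 4× the reaction as written: 4 × (−499) = −1996 kJ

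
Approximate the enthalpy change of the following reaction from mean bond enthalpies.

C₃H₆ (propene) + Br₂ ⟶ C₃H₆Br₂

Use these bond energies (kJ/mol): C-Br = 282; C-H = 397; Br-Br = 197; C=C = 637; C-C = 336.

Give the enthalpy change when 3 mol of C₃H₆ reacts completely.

ΔH = −198 kJ

Bonds broken (reactants):
  Br-Br: 1 × 197 = 197
  C-C: 1 × 336 = 336
  C-H: 6 × 397 = 2382
  C=C: 1 × 637 = 637
  Σ(broken) = 3552 kJ
Bonds formed (products):
  C-Br: 2 × 282 = 564
  C-C: 2 × 336 = 672
  C-H: 6 × 397 = 2382
  Σ(formed) = 3618 kJ
ΔH = Σ(broken) − Σ(formed) = 3552 − 3618 = −66 kJ
For 3× the reaction as written: 3 × (−66) = −198 kJ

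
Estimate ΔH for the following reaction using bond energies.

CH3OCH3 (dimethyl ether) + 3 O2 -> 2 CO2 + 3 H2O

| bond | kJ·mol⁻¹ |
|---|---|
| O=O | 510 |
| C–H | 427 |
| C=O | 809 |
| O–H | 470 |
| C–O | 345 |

Bonds broken (reactants):
  C–H: 6 × 427 = 2562
  C–O: 2 × 345 = 690
  O=O: 3 × 510 = 1530
  Σ(broken) = 4782 kJ
Bonds formed (products):
  C=O: 4 × 809 = 3236
  O–H: 6 × 470 = 2820
  Σ(formed) = 6056 kJ
ΔH = Σ(broken) − Σ(formed) = 4782 − 6056 = −1274 kJ

ΔH ≈ −1274 kJ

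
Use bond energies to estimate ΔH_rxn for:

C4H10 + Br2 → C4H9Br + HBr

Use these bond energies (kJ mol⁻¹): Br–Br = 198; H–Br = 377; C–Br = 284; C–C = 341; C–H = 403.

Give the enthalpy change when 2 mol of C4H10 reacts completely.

ΔH = −120 kJ

Bonds broken (reactants):
  Br–Br: 1 × 198 = 198
  C–C: 3 × 341 = 1023
  C–H: 10 × 403 = 4030
  Σ(broken) = 5251 kJ
Bonds formed (products):
  C–Br: 1 × 284 = 284
  C–C: 3 × 341 = 1023
  C–H: 9 × 403 = 3627
  H–Br: 1 × 377 = 377
  Σ(formed) = 5311 kJ
ΔH = Σ(broken) − Σ(formed) = 5251 − 5311 = −60 kJ
For 2× the reaction as written: 2 × (−60) = −120 kJ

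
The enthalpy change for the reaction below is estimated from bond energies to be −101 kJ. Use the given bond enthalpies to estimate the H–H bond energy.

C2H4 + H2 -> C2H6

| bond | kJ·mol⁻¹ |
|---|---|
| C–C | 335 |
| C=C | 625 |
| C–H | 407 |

Let D be the H–H bond energy.
Σ(broken) = 4×407 + 1×625 + 1×D = 2253 + D
Σ(formed) = 1×335 + 6×407 = 2777
ΔH = Σ(broken) − Σ(formed) = (2253 + D) − (2777) = −524 + D
Setting this equal to −101 kJ gives D = 423 kJ/mol.

D(H–H) ≈ 423 kJ/mol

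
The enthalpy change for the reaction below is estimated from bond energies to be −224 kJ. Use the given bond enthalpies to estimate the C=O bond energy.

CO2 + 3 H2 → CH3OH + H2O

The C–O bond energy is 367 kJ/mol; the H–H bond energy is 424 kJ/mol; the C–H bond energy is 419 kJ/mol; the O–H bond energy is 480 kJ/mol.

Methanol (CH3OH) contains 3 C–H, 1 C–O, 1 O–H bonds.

Let D be the C=O bond energy.
Σ(broken) = 2×D + 3×424 = 1272 + 2D
Σ(formed) = 3×419 + 1×367 + 3×480 = 3064
ΔH = Σ(broken) − Σ(formed) = (1272 + 2D) − (3064) = −1792 + 2D
Setting this equal to −224 kJ gives 2D = 1568, so D = 784 kJ/mol.

D(C=O) ≈ 784 kJ/mol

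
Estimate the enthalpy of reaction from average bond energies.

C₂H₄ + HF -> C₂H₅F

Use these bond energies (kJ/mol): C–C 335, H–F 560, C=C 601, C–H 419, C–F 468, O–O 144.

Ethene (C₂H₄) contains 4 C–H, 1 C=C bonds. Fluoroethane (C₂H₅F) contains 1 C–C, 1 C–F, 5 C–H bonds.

ΔH ≈ −61 kJ

Bonds broken (reactants):
  C–H: 4 × 419 = 1676
  C=C: 1 × 601 = 601
  H–F: 1 × 560 = 560
  Σ(broken) = 2837 kJ
Bonds formed (products):
  C–C: 1 × 335 = 335
  C–F: 1 × 468 = 468
  C–H: 5 × 419 = 2095
  Σ(formed) = 2898 kJ
ΔH = Σ(broken) − Σ(formed) = 2837 − 2898 = −61 kJ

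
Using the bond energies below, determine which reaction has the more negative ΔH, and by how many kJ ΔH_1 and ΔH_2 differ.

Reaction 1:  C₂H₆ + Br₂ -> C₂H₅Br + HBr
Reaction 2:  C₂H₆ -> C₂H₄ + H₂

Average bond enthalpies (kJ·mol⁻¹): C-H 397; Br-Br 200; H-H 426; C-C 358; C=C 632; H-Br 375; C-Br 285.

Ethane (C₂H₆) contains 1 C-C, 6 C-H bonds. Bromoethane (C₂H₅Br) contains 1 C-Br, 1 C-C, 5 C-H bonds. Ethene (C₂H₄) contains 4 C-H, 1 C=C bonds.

Reaction 1, by 157 kJ

Reaction 1:
  Bonds broken (reactants):
    Br-Br: 1 × 200 = 200
    C-C: 1 × 358 = 358
    C-H: 6 × 397 = 2382
    Σ(broken) = 2940 kJ
  Bonds formed (products):
    C-Br: 1 × 285 = 285
    C-C: 1 × 358 = 358
    C-H: 5 × 397 = 1985
    H-Br: 1 × 375 = 375
    Σ(formed) = 3003 kJ
  ΔH_1 = 2940 − 3003 = −63 kJ
Reaction 2:
  Bonds broken (reactants):
    C-C: 1 × 358 = 358
    C-H: 6 × 397 = 2382
    Σ(broken) = 2740 kJ
  Bonds formed (products):
    C-H: 4 × 397 = 1588
    C=C: 1 × 632 = 632
    H-H: 1 × 426 = 426
    Σ(formed) = 2646 kJ
  ΔH_2 = 2740 − 2646 = +94 kJ
ΔH_1 − ΔH_2 = −157 kJ, so reaction 1 has the more negative ΔH; |ΔH_1 − ΔH_2| = 157 kJ.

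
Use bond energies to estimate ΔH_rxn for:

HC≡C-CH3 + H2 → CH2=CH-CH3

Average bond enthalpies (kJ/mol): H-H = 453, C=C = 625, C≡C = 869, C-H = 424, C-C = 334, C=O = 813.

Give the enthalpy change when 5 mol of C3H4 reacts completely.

Bonds broken (reactants):
  C≡C: 1 × 869 = 869
  C-C: 1 × 334 = 334
  C-H: 4 × 424 = 1696
  H-H: 1 × 453 = 453
  Σ(broken) = 3352 kJ
Bonds formed (products):
  C-C: 1 × 334 = 334
  C-H: 6 × 424 = 2544
  C=C: 1 × 625 = 625
  Σ(formed) = 3503 kJ
ΔH = Σ(broken) − Σ(formed) = 3352 − 3503 = −151 kJ
For 5× the reaction as written: 5 × (−151) = −755 kJ

ΔH = −755 kJ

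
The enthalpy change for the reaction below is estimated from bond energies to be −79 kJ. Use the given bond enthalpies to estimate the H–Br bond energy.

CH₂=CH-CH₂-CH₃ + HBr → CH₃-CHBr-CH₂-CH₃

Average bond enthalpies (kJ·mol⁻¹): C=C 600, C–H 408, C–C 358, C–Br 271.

D(H–Br) ≈ 358 kJ/mol

Let D be the H–Br bond energy.
Σ(broken) = 2×358 + 8×408 + 1×600 + 1×D = 4580 + D
Σ(formed) = 1×271 + 3×358 + 9×408 = 5017
ΔH = Σ(broken) − Σ(formed) = (4580 + D) − (5017) = −437 + D
Setting this equal to −79 kJ gives D = 358 kJ/mol.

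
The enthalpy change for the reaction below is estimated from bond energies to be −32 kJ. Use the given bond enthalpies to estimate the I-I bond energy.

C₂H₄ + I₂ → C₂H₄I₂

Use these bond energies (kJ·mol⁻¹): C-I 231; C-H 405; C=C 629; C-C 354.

D(I-I) ≈ 155 kJ/mol

Let D be the I-I bond energy.
Σ(broken) = 4×405 + 1×629 + 1×D = 2249 + D
Σ(formed) = 1×354 + 4×405 + 2×231 = 2436
ΔH = Σ(broken) − Σ(formed) = (2249 + D) − (2436) = −187 + D
Setting this equal to −32 kJ gives D = 155 kJ/mol.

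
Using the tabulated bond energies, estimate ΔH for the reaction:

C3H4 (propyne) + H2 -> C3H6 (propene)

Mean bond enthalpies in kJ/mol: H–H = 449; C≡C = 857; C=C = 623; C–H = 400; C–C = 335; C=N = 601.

ΔH ≈ −117 kJ

Bonds broken (reactants):
  C≡C: 1 × 857 = 857
  C–C: 1 × 335 = 335
  C–H: 4 × 400 = 1600
  H–H: 1 × 449 = 449
  Σ(broken) = 3241 kJ
Bonds formed (products):
  C–C: 1 × 335 = 335
  C–H: 6 × 400 = 2400
  C=C: 1 × 623 = 623
  Σ(formed) = 3358 kJ
ΔH = Σ(broken) − Σ(formed) = 3241 − 3358 = −117 kJ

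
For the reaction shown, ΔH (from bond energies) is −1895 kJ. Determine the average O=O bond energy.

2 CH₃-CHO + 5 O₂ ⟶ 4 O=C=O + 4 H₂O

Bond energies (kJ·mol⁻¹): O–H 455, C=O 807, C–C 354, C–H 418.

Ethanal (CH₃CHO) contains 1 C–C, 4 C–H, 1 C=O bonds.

Let D be the O=O bond energy.
Σ(broken) = 2×354 + 8×418 + 2×807 + 5×D = 5666 + 5D
Σ(formed) = 8×807 + 8×455 = 10096
ΔH = Σ(broken) − Σ(formed) = (5666 + 5D) − (10096) = −4430 + 5D
Setting this equal to −1895 kJ gives 5D = 2535, so D = 507 kJ/mol.

D(O=O) ≈ 507 kJ/mol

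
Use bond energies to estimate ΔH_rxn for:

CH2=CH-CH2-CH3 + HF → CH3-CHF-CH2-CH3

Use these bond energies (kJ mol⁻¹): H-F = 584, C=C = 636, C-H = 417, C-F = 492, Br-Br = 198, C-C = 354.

ΔH ≈ −43 kJ

Bonds broken (reactants):
  C-C: 2 × 354 = 708
  C-H: 8 × 417 = 3336
  C=C: 1 × 636 = 636
  H-F: 1 × 584 = 584
  Σ(broken) = 5264 kJ
Bonds formed (products):
  C-C: 3 × 354 = 1062
  C-F: 1 × 492 = 492
  C-H: 9 × 417 = 3753
  Σ(formed) = 5307 kJ
ΔH = Σ(broken) − Σ(formed) = 5264 − 5307 = −43 kJ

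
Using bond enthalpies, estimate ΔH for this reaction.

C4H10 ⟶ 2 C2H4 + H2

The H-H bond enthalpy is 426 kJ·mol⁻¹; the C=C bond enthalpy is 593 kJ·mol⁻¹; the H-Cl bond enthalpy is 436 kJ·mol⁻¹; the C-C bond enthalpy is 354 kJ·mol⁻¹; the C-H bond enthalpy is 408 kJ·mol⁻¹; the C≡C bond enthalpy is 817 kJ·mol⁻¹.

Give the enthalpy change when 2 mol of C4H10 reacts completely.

Bonds broken (reactants):
  C-C: 3 × 354 = 1062
  C-H: 10 × 408 = 4080
  Σ(broken) = 5142 kJ
Bonds formed (products):
  C-H: 8 × 408 = 3264
  C=C: 2 × 593 = 1186
  H-H: 1 × 426 = 426
  Σ(formed) = 4876 kJ
ΔH = Σ(broken) − Σ(formed) = 5142 − 4876 = +266 kJ
For 2× the reaction as written: 2 × (+266) = +532 kJ

ΔH = +532 kJ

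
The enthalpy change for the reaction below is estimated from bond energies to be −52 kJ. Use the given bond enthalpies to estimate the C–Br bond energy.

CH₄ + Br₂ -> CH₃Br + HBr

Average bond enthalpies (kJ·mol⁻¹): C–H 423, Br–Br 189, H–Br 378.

D(C–Br) ≈ 286 kJ/mol

Let D be the C–Br bond energy.
Σ(broken) = 1×189 + 4×423 = 1881
Σ(formed) = 1×D + 3×423 + 1×378 = 1647 + D
ΔH = Σ(broken) − Σ(formed) = (1881) − (1647 + D) = +234 − D
Setting this equal to −52 kJ gives D = 286 kJ/mol.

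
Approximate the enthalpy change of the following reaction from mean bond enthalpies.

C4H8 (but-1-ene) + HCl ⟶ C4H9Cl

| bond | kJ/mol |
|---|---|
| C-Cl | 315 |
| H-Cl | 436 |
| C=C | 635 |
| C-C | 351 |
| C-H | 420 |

ΔH ≈ −15 kJ

Bonds broken (reactants):
  C-C: 2 × 351 = 702
  C-H: 8 × 420 = 3360
  C=C: 1 × 635 = 635
  H-Cl: 1 × 436 = 436
  Σ(broken) = 5133 kJ
Bonds formed (products):
  C-C: 3 × 351 = 1053
  C-Cl: 1 × 315 = 315
  C-H: 9 × 420 = 3780
  Σ(formed) = 5148 kJ
ΔH = Σ(broken) − Σ(formed) = 5133 − 5148 = −15 kJ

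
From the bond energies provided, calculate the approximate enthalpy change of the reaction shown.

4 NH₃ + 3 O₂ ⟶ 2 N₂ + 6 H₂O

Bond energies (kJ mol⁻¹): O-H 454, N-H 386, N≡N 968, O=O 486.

ΔH ≈ −1294 kJ

Bonds broken (reactants):
  N-H: 12 × 386 = 4632
  O=O: 3 × 486 = 1458
  Σ(broken) = 6090 kJ
Bonds formed (products):
  N≡N: 2 × 968 = 1936
  O-H: 12 × 454 = 5448
  Σ(formed) = 7384 kJ
ΔH = Σ(broken) − Σ(formed) = 6090 − 7384 = −1294 kJ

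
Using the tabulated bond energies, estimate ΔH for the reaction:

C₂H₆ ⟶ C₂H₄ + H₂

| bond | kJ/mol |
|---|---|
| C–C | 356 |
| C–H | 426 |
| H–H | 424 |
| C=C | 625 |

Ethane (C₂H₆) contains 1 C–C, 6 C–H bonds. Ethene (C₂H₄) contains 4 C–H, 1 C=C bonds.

Bonds broken (reactants):
  C–C: 1 × 356 = 356
  C–H: 6 × 426 = 2556
  Σ(broken) = 2912 kJ
Bonds formed (products):
  C–H: 4 × 426 = 1704
  C=C: 1 × 625 = 625
  H–H: 1 × 424 = 424
  Σ(formed) = 2753 kJ
ΔH = Σ(broken) − Σ(formed) = 2912 − 2753 = +159 kJ

ΔH ≈ +159 kJ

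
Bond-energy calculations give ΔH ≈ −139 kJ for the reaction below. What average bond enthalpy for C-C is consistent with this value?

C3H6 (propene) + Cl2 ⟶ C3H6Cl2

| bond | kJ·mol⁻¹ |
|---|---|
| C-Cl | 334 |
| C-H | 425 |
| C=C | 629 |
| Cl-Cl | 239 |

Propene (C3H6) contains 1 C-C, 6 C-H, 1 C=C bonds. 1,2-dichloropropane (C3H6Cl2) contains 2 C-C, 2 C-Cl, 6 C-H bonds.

Let D be the C-C bond energy.
Σ(broken) = 1×D + 6×425 + 1×629 + 1×239 = 3418 + D
Σ(formed) = 2×D + 2×334 + 6×425 = 3218 + 2D
ΔH = Σ(broken) − Σ(formed) = (3418 + D) − (3218 + 2D) = +200 − D
Setting this equal to −139 kJ gives D = 339 kJ/mol.

D(C-C) ≈ 339 kJ/mol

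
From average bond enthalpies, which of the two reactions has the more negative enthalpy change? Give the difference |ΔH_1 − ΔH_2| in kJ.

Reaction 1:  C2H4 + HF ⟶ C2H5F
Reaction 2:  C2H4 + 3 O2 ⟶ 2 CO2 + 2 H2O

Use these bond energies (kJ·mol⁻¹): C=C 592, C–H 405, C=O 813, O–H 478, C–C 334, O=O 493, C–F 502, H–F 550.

Reaction 2, by 1374 kJ

Reaction 1:
  Bonds broken (reactants):
    C–H: 4 × 405 = 1620
    C=C: 1 × 592 = 592
    H–F: 1 × 550 = 550
    Σ(broken) = 2762 kJ
  Bonds formed (products):
    C–C: 1 × 334 = 334
    C–F: 1 × 502 = 502
    C–H: 5 × 405 = 2025
    Σ(formed) = 2861 kJ
  ΔH_1 = 2762 − 2861 = −99 kJ
Reaction 2:
  Bonds broken (reactants):
    C–H: 4 × 405 = 1620
    C=C: 1 × 592 = 592
    O=O: 3 × 493 = 1479
    Σ(broken) = 3691 kJ
  Bonds formed (products):
    C=O: 4 × 813 = 3252
    O–H: 4 × 478 = 1912
    Σ(formed) = 5164 kJ
  ΔH_2 = 3691 − 5164 = −1473 kJ
ΔH_1 − ΔH_2 = +1374 kJ, so reaction 2 has the more negative ΔH; |ΔH_1 − ΔH_2| = 1374 kJ.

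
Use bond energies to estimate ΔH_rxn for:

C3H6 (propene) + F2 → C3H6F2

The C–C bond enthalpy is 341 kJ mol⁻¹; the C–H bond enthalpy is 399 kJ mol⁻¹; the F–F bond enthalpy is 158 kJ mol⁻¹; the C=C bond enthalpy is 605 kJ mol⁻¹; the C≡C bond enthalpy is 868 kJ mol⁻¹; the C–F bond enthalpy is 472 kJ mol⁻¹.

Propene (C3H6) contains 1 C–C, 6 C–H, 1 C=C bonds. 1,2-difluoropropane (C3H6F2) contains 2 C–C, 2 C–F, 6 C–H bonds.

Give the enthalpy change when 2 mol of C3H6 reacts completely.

ΔH = −1044 kJ

Bonds broken (reactants):
  C–C: 1 × 341 = 341
  C–H: 6 × 399 = 2394
  C=C: 1 × 605 = 605
  F–F: 1 × 158 = 158
  Σ(broken) = 3498 kJ
Bonds formed (products):
  C–C: 2 × 341 = 682
  C–F: 2 × 472 = 944
  C–H: 6 × 399 = 2394
  Σ(formed) = 4020 kJ
ΔH = Σ(broken) − Σ(formed) = 3498 − 4020 = −522 kJ
For 2× the reaction as written: 2 × (−522) = −1044 kJ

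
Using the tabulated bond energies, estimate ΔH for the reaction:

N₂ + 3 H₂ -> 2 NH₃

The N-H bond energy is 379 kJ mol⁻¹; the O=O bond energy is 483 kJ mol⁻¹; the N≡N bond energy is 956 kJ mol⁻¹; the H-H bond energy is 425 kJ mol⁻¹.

Bonds broken (reactants):
  H-H: 3 × 425 = 1275
  N≡N: 1 × 956 = 956
  Σ(broken) = 2231 kJ
Bonds formed (products):
  N-H: 6 × 379 = 2274
  Σ(formed) = 2274 kJ
ΔH = Σ(broken) − Σ(formed) = 2231 − 2274 = −43 kJ

ΔH ≈ −43 kJ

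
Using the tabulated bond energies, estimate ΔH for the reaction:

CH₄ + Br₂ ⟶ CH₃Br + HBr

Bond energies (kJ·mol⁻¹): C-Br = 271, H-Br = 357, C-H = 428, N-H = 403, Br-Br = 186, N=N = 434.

ΔH ≈ −14 kJ

Bonds broken (reactants):
  Br-Br: 1 × 186 = 186
  C-H: 4 × 428 = 1712
  Σ(broken) = 1898 kJ
Bonds formed (products):
  C-Br: 1 × 271 = 271
  C-H: 3 × 428 = 1284
  H-Br: 1 × 357 = 357
  Σ(formed) = 1912 kJ
ΔH = Σ(broken) − Σ(formed) = 1898 − 1912 = −14 kJ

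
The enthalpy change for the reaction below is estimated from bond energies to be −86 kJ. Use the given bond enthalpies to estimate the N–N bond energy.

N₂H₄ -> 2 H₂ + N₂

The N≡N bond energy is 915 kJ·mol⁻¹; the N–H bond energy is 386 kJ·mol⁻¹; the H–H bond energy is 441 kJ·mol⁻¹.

Let D be the N–N bond energy.
Σ(broken) = 4×386 + 1×D = 1544 + D
Σ(formed) = 2×441 + 1×915 = 1797
ΔH = Σ(broken) − Σ(formed) = (1544 + D) − (1797) = −253 + D
Setting this equal to −86 kJ gives D = 167 kJ/mol.

D(N–N) ≈ 167 kJ/mol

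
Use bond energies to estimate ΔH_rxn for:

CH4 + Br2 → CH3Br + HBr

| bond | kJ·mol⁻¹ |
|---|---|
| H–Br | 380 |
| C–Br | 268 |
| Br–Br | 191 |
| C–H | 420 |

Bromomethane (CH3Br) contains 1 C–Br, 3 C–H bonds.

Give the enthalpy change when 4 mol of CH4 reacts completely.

ΔH = −148 kJ

Bonds broken (reactants):
  Br–Br: 1 × 191 = 191
  C–H: 4 × 420 = 1680
  Σ(broken) = 1871 kJ
Bonds formed (products):
  C–Br: 1 × 268 = 268
  C–H: 3 × 420 = 1260
  H–Br: 1 × 380 = 380
  Σ(formed) = 1908 kJ
ΔH = Σ(broken) − Σ(formed) = 1871 − 1908 = −37 kJ
For 4× the reaction as written: 4 × (−37) = −148 kJ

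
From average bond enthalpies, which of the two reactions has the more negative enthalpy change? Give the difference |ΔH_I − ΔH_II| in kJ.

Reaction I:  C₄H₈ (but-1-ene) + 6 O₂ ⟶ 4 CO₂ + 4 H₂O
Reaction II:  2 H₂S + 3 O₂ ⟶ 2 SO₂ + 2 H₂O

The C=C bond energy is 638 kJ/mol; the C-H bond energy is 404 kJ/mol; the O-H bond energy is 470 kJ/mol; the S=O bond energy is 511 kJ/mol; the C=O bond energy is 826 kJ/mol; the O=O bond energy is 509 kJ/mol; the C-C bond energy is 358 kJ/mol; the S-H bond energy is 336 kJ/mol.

Reaction I, by 1675 kJ

Reaction I:
  Bonds broken (reactants):
    C-C: 2 × 358 = 716
    C-H: 8 × 404 = 3232
    C=C: 1 × 638 = 638
    O=O: 6 × 509 = 3054
    Σ(broken) = 7640 kJ
  Bonds formed (products):
    C=O: 8 × 826 = 6608
    O-H: 8 × 470 = 3760
    Σ(formed) = 10368 kJ
  ΔH_I = 7640 − 10368 = −2728 kJ
Reaction II:
  Bonds broken (reactants):
    O=O: 3 × 509 = 1527
    S-H: 4 × 336 = 1344
    Σ(broken) = 2871 kJ
  Bonds formed (products):
    O-H: 4 × 470 = 1880
    S=O: 4 × 511 = 2044
    Σ(formed) = 3924 kJ
  ΔH_II = 2871 − 3924 = −1053 kJ
ΔH_I − ΔH_II = −1675 kJ, so reaction I has the more negative ΔH; |ΔH_I − ΔH_II| = 1675 kJ.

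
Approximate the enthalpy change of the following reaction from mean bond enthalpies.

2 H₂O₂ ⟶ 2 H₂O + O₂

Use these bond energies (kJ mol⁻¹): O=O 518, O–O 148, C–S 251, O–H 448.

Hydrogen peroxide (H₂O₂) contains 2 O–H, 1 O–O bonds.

Bonds broken (reactants):
  O–H: 4 × 448 = 1792
  O–O: 2 × 148 = 296
  Σ(broken) = 2088 kJ
Bonds formed (products):
  O–H: 4 × 448 = 1792
  O=O: 1 × 518 = 518
  Σ(formed) = 2310 kJ
ΔH = Σ(broken) − Σ(formed) = 2088 − 2310 = −222 kJ

ΔH ≈ −222 kJ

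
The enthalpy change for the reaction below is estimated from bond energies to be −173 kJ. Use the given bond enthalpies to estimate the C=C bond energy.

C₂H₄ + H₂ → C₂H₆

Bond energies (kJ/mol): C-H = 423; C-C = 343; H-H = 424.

D(C=C) ≈ 592 kJ/mol

Let D be the C=C bond energy.
Σ(broken) = 4×423 + 1×D + 1×424 = 2116 + D
Σ(formed) = 1×343 + 6×423 = 2881
ΔH = Σ(broken) − Σ(formed) = (2116 + D) − (2881) = −765 + D
Setting this equal to −173 kJ gives D = 592 kJ/mol.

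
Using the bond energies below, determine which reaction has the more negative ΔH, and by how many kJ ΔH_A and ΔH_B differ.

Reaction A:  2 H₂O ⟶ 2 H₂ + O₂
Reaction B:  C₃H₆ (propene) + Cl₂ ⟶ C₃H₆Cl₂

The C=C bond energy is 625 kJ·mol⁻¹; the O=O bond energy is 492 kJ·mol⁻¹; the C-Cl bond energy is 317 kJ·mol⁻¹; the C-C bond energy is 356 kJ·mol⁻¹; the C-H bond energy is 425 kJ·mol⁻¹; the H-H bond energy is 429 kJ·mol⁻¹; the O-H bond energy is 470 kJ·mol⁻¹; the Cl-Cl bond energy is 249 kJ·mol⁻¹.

Reaction B, by 646 kJ

Reaction A:
  Bonds broken (reactants):
    O-H: 4 × 470 = 1880
    Σ(broken) = 1880 kJ
  Bonds formed (products):
    H-H: 2 × 429 = 858
    O=O: 1 × 492 = 492
    Σ(formed) = 1350 kJ
  ΔH_A = 1880 − 1350 = +530 kJ
Reaction B:
  Bonds broken (reactants):
    C-C: 1 × 356 = 356
    C-H: 6 × 425 = 2550
    C=C: 1 × 625 = 625
    Cl-Cl: 1 × 249 = 249
    Σ(broken) = 3780 kJ
  Bonds formed (products):
    C-C: 2 × 356 = 712
    C-Cl: 2 × 317 = 634
    C-H: 6 × 425 = 2550
    Σ(formed) = 3896 kJ
  ΔH_B = 3780 − 3896 = −116 kJ
ΔH_A − ΔH_B = +646 kJ, so reaction B has the more negative ΔH; |ΔH_A − ΔH_B| = 646 kJ.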